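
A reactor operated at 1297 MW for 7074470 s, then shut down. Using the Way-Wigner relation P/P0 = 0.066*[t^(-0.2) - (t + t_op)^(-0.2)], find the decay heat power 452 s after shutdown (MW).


P/P0 = 0.066 * [t^(-0.2) - (t + t_op)^(-0.2)]
P/P0 = 0.066 * [452^(-0.2) - (452 + 7074470)^(-0.2)]
P/P0 = 0.066 * [0.2944234 - 0.04266342] = 0.01661616
P = 1297 * 0.01661616 = 21.551 MW

21.551


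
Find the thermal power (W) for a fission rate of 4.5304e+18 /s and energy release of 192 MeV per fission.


P = fission_rate * E_MeV * 1.602e-13
P = 4.5304e+18 * 192 * 1.602e-13
P = 1.3935e+08 W

1.3935e+08


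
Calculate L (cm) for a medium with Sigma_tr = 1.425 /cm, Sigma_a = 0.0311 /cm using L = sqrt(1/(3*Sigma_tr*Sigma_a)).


D = 1 / (3 * Sigma_tr) = 1 / (3 * 1.425) = 0.2339181 cm
L = sqrt(D / Sigma_a)
L = sqrt(0.2339181 / 0.0311)
L = 2.7425 cm

2.7425


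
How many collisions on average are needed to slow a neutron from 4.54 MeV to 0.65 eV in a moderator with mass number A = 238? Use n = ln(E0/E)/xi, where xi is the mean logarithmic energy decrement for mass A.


xi = 1 + (A-1)^2/(2A)*ln((A-1)/(A+1)) = 0.008379872 (for A = 238)
n = ln(E0/E) / xi
n = ln(4.54e6 / 0.65) / 0.008379872
n = ln(6.984615e+06) / 0.008379872 = 1880.6

1880.6


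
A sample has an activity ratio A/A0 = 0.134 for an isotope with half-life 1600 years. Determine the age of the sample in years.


lambda = ln(2) / t_half = ln(2) / 1600 = 4.332170e-04 /yr
t = -ln(A/A0) / lambda
t = -ln(0.134) / 4.332170e-04
t = 4639.5 yr

4639.5


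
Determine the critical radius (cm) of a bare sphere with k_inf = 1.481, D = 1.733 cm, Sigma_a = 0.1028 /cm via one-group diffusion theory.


L^2 = D / Sigma_a = 1.733 / 0.1028 = 16.85798 cm^2
B_m^2 = (k_inf - 1) / L^2 = (1.481 - 1) / 16.85798 = 0.02853248 /cm^2
For a bare sphere: B_g = pi/R, so R_c = pi / sqrt(B_m^2)
R_c = pi / sqrt(0.02853248) = 18.599 cm

18.599


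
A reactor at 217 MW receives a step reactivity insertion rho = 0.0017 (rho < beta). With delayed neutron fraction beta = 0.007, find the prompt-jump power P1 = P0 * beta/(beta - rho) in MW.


P1/P0 = beta / (beta - rho)
P1/P0 = 0.007 / (0.007 - 0.0017) = 1.320755
P1 = 217 * 1.320755 = 286.60 MW

286.60


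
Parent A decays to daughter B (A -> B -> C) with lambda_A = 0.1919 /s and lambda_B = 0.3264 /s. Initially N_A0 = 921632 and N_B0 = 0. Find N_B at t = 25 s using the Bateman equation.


N_B(t) = lambda_A * N_A0 / (lambda_B - lambda_A) * [exp(-lambda_A*t) - exp(-lambda_B*t)]
exp(-0.1919*25) = 0.008250347; exp(-0.3264*25) = 2.858624e-04
N_B = 0.1919 * 921632 / (0.3264 - 0.1919) * (0.008250347 - 2.858624e-04)
N_B = 10473

10473


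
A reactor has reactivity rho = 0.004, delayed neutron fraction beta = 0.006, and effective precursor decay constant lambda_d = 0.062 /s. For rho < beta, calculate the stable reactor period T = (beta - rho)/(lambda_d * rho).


T = (beta - rho) / (lambda_d * rho)
T = (0.006 - 0.004) / (0.062 * 0.004)
T = 8.0645 s

8.0645


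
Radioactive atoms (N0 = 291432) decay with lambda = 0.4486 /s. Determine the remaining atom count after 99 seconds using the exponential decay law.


N = N0 * exp(-lambda * t)
N = 291432 * exp(-0.4486 * 99)
N = 1.5028e-14

1.5028e-14


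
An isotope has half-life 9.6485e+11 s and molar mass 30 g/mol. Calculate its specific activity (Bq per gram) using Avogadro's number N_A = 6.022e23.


lambda = ln(2) / t_half = ln(2) / 9.6485e+11 = 7.183989e-13 /s
SA = lambda * N_A / M
SA = 7.183989e-13 * 6.022e23 / 30
SA = 1.4421e+10 Bq/g

1.4421e+10


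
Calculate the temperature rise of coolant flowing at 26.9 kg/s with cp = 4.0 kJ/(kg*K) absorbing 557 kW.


dT = Q / (m_dot * cp)
dT = 557 / (26.9 * 4.0)
dT = 5.1766 C

5.1766


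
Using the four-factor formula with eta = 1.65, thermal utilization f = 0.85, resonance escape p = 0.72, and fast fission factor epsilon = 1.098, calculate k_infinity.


k_inf = eta * f * p * epsilon
k_inf = 1.65 * 0.85 * 0.72 * 1.098
k_inf = 1.1088

1.1088


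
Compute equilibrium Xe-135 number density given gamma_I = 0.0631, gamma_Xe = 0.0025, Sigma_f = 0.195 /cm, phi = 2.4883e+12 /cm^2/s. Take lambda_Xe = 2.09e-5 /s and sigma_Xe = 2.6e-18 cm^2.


Xe_eq = (gamma_I + gamma_Xe) * Sigma_f * phi / (lambda_Xe + sigma_Xe * phi)
Numerator = (0.0631 + 0.0025) * 0.195 * 2.4883e+12 = 3.183033e+10
Denominator = 2.09e-5 + 2.6e-18 * 2.4883e+12 = 2.736958e-05
Xe_eq = 3.183033e+10 / 2.736958e-05 = 1.1630e+15 /cm^3

1.1630e+15


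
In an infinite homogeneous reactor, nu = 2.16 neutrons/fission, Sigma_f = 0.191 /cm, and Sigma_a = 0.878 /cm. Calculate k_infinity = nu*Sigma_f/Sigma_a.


k_inf = nu * Sigma_f / Sigma_a
k_inf = 2.16 * 0.191 / 0.878
k_inf = 0.46989

0.46989


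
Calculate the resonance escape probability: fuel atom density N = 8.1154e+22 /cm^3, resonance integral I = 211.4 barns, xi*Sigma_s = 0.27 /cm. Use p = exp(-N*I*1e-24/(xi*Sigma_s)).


p = exp(-N * I * 1e-24 / (xi*Sigma_s))
p = exp(-8.1154e+22 * 211.4 * 1e-24 / 0.27)
p = 2.5391e-28

2.5391e-28


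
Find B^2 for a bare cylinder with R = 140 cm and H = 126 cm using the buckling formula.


B^2 = (2.405/R)^2 + (pi/H)^2
B^2 = (2.405/140)^2 + (pi/126)^2
B^2 = 9.1677e-04 /cm^2

9.1677e-04


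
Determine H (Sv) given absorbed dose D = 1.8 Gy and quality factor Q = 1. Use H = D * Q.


H = D * Q
H = 1.8 * 1
H = 1.8000 Sv

1.8000


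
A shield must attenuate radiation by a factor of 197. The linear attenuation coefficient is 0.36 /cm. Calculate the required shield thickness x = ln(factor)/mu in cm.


x = ln(factor) / mu
x = ln(197) / 0.36
x = 14.676 cm

14.676


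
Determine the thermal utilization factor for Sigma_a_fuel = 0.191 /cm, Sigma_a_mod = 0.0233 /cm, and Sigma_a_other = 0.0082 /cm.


f = Sigma_a_fuel / (Sigma_a_fuel + Sigma_a_mod + Sigma_a_other)
f = 0.191 / (0.191 + 0.0233 + 0.0082)
f = 0.85843

0.85843


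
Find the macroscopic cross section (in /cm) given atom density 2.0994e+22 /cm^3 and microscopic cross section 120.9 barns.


Sigma = N * sigma_barns * 1e-24
Sigma = 2.0994e+22 * 120.9 * 1e-24
Sigma = 2.5382 /cm

2.5382


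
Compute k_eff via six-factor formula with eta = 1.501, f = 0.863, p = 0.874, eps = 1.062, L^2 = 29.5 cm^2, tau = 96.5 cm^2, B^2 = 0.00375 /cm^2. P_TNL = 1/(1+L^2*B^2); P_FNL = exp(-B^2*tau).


k_inf = eta*f*p*eps = 1.501*0.863*0.874*1.062 = 1.202340
P_TNL = 1/(1 + L^2*B^2) = 1/(1 + 29.5*0.00375) = 0.9003939
P_FNL = exp(-B^2*tau) = exp(-0.00375*96.5) = 0.6963694
k_eff = k_inf * P_TNL * P_FNL = 1.202340 * 0.9003939 * 0.6963694
k_eff = 0.75388

0.75388


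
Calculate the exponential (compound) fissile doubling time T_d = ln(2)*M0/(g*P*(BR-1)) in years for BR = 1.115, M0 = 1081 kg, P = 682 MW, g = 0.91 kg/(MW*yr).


Breeding gain G = BR - 1 = 1.115 - 1 = 0.115
Fissile production rate = g * P * G = 0.91 * 682 * 0.115 = 71.3713 kg/yr
T_d = ln(2) * M0 / (g * P * G)
T_d = ln(2) * 1081 / 71.3713 = 10.499 yr

10.499


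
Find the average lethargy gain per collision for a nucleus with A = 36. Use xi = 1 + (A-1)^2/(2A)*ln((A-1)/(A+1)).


xi = 1 + (A-1)^2/(2A) * ln((A-1)/(A+1))
xi = 1 + (36-1)^2/(2*36) * ln((36-1)/(36 +1))
xi = 0.054541

0.054541


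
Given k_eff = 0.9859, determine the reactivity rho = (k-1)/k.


rho = (k_eff - 1) / k_eff
rho = (0.9859 - 1) / 0.9859
rho = -0.014302

-0.014302


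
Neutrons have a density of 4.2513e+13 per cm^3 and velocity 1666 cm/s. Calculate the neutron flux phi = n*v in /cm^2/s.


phi = n * v
phi = 4.2513e+13 * 1666
phi = 7.0827e+16 /cm^2/s

7.0827e+16


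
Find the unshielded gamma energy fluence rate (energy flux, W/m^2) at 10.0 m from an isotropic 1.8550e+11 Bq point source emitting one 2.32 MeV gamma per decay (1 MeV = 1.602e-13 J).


psi = A * E * 1.602e-13 / (4*pi*r^2)
psi = 1.8550e+11 * 2.32 * 1.602e-13 / (4*pi*10.0^2)
psi = 5.4864e-05 W/m^2

5.4864e-05


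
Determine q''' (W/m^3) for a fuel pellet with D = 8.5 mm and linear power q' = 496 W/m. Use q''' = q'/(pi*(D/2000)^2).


r = D / 2 / 1000 = 8.5 / 2 / 1000 = 0.00425 m
q''' = q' / (pi * r^2)
q''' = 496 / (pi * 0.00425^2)
q''' = 8.7409e+06 W/m^3

8.7409e+06


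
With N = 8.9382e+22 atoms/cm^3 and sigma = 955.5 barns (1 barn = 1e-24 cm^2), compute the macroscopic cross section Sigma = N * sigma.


Sigma = N * sigma_barns * 1e-24
Sigma = 8.9382e+22 * 955.5 * 1e-24
Sigma = 85.405 /cm

85.405


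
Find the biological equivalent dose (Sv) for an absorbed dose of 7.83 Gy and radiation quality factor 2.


H = D * Q
H = 7.83 * 2
H = 15.660 Sv

15.660


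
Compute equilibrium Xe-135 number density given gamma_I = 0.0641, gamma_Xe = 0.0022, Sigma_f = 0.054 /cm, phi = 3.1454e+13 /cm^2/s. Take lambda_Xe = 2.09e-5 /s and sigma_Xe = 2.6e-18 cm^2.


Xe_eq = (gamma_I + gamma_Xe) * Sigma_f * phi / (lambda_Xe + sigma_Xe * phi)
Numerator = (0.0641 + 0.0022) * 0.054 * 3.1454e+13 = 1.126116e+11
Denominator = 2.09e-5 + 2.6e-18 * 3.1454e+13 = 1.026804e-04
Xe_eq = 1.126116e+11 / 1.026804e-04 = 1.0967e+15 /cm^3

1.0967e+15


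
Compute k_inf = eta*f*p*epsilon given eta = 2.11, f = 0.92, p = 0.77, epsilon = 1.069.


k_inf = eta * f * p * epsilon
k_inf = 2.11 * 0.92 * 0.77 * 1.069
k_inf = 1.5979

1.5979


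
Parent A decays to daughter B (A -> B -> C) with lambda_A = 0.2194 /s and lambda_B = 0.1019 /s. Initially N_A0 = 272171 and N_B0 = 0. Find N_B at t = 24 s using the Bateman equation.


N_B(t) = lambda_A * N_A0 / (lambda_B - lambda_A) * [exp(-lambda_A*t) - exp(-lambda_B*t)]
exp(-0.2194*24) = 0.005166292; exp(-0.1019*24) = 0.08667411
N_B = 0.2194 * 272171 / (0.1019 - 0.2194) * (0.005166292 - 0.08667411)
N_B = 41423

41423


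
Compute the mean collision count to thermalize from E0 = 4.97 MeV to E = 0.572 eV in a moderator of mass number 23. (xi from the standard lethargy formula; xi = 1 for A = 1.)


xi = 1 + (A-1)^2/(2A)*ln((A-1)/(A+1)) = 0.08448899 (for A = 23)
n = ln(E0/E) / xi
n = ln(4.97e6 / 0.572) / 0.08448899
n = ln(8.688811e+06) / 0.08448899 = 189.11

189.11


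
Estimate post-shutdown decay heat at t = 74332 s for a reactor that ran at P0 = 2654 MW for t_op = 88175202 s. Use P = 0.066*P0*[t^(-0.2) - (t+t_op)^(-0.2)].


P/P0 = 0.066 * [t^(-0.2) - (t + t_op)^(-0.2)]
P/P0 = 0.066 * [74332^(-0.2) - (74332 + 88175202)^(-0.2)]
P/P0 = 0.066 * [0.1061121 - 0.02575476] = 0.005303584
P = 2654 * 0.005303584 = 14.076 MW

14.076


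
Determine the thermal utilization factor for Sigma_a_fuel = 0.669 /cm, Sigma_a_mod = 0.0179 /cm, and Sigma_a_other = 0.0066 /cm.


f = Sigma_a_fuel / (Sigma_a_fuel + Sigma_a_mod + Sigma_a_other)
f = 0.669 / (0.669 + 0.0179 + 0.0066)
f = 0.96467

0.96467


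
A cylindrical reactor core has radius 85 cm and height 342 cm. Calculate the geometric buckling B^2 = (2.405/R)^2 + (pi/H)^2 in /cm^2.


B^2 = (2.405/R)^2 + (pi/H)^2
B^2 = (2.405/85)^2 + (pi/342)^2
B^2 = 8.8494e-04 /cm^2

8.8494e-04


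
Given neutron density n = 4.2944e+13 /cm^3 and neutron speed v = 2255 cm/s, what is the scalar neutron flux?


phi = n * v
phi = 4.2944e+13 * 2255
phi = 9.6839e+16 /cm^2/s

9.6839e+16


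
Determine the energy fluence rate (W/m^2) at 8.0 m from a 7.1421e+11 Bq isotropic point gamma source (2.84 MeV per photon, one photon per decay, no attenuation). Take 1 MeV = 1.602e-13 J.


psi = A * E * 1.602e-13 / (4*pi*r^2)
psi = 7.1421e+11 * 2.84 * 1.602e-13 / (4*pi*8.0^2)
psi = 4.0403e-04 W/m^2

4.0403e-04


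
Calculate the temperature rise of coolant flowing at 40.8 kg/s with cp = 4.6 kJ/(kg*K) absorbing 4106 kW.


dT = Q / (m_dot * cp)
dT = 4106 / (40.8 * 4.6)
dT = 21.878 C

21.878


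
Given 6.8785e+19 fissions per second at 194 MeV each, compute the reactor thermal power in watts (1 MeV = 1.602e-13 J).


P = fission_rate * E_MeV * 1.602e-13
P = 6.8785e+19 * 194 * 1.602e-13
P = 2.1378e+09 W

2.1378e+09


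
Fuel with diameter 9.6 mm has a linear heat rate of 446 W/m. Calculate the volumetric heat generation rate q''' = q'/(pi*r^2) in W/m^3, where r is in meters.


r = D / 2 / 1000 = 9.6 / 2 / 1000 = 0.0048 m
q''' = q' / (pi * r^2)
q''' = 446 / (pi * 0.0048^2)
q''' = 6.1617e+06 W/m^3

6.1617e+06


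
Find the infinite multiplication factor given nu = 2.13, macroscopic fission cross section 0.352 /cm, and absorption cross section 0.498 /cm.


k_inf = nu * Sigma_f / Sigma_a
k_inf = 2.13 * 0.352 / 0.498
k_inf = 1.5055

1.5055


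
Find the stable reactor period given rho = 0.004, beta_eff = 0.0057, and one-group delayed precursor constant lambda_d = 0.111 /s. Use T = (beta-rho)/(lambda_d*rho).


T = (beta - rho) / (lambda_d * rho)
T = (0.0057 - 0.004) / (0.111 * 0.004)
T = 3.8288 s

3.8288


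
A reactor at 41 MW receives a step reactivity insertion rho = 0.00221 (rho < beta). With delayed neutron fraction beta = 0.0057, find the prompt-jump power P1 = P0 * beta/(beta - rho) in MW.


P1/P0 = beta / (beta - rho)
P1/P0 = 0.0057 / (0.0057 - 0.00221) = 1.633238
P1 = 41 * 1.633238 = 66.963 MW

66.963


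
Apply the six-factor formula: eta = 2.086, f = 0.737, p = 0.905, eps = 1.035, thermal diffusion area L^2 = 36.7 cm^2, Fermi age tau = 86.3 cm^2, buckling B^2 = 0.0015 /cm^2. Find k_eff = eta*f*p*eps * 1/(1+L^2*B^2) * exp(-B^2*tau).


k_inf = eta*f*p*eps = 2.086*0.737*0.905*1.035 = 1.440027
P_TNL = 1/(1 + L^2*B^2) = 1/(1 + 36.7*0.0015) = 0.9478224
P_FNL = exp(-B^2*tau) = exp(-0.0015*86.3) = 0.8785785
k_eff = k_inf * P_TNL * P_FNL = 1.440027 * 0.9478224 * 0.8785785
k_eff = 1.1992

1.1992


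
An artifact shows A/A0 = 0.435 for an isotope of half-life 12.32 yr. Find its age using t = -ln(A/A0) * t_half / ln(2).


lambda = ln(2) / t_half = ln(2) / 12.32 = 0.05626195 /yr
t = -ln(A/A0) / lambda
t = -ln(0.435) / 0.05626195
t = 14.795 yr

14.795


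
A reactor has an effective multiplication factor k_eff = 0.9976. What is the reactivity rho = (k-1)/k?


rho = (k_eff - 1) / k_eff
rho = (0.9976 - 1) / 0.9976
rho = -0.0024058

-0.0024058


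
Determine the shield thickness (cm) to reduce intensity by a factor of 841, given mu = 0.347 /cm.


x = ln(factor) / mu
x = ln(841) / 0.347
x = 19.408 cm

19.408


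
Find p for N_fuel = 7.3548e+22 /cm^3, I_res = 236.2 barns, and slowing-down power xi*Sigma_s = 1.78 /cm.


p = exp(-N * I * 1e-24 / (xi*Sigma_s))
p = exp(-7.3548e+22 * 236.2 * 1e-24 / 1.78)
p = 5.7739e-05

5.7739e-05


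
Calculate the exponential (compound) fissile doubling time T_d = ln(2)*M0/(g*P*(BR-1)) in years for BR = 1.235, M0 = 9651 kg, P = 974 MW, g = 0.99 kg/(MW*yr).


Breeding gain G = BR - 1 = 1.235 - 1 = 0.235
Fissile production rate = g * P * G = 0.99 * 974 * 0.235 = 226.6011 kg/yr
T_d = ln(2) * M0 / (g * P * G)
T_d = ln(2) * 9651 / 226.6011 = 29.521 yr

29.521


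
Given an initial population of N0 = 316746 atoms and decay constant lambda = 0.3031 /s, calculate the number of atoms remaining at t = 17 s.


N = N0 * exp(-lambda * t)
N = 316746 * exp(-0.3031 * 17)
N = 1832.0

1832.0


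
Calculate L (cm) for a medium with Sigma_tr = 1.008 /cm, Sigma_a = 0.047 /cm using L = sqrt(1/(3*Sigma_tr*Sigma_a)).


D = 1 / (3 * Sigma_tr) = 1 / (3 * 1.008) = 0.3306878 cm
L = sqrt(D / Sigma_a)
L = sqrt(0.3306878 / 0.047)
L = 2.6525 cm

2.6525


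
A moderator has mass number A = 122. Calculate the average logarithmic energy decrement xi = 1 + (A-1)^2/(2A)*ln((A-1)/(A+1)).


xi = 1 + (A-1)^2/(2A) * ln((A-1)/(A+1))
xi = 1 + (122-1)^2/(2*122) * ln((122-1)/(122 +1))
xi = 0.016304

0.016304


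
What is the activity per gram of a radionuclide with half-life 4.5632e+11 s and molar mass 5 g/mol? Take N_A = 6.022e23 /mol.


lambda = ln(2) / t_half = ln(2) / 4.5632e+11 = 1.518994e-12 /s
SA = lambda * N_A / M
SA = 1.518994e-12 * 6.022e23 / 5
SA = 1.8295e+11 Bq/g

1.8295e+11


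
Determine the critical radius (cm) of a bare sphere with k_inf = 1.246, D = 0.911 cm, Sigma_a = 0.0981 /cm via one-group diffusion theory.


L^2 = D / Sigma_a = 0.911 / 0.0981 = 9.286442 cm^2
B_m^2 = (k_inf - 1) / L^2 = (1.246 - 1) / 9.286442 = 0.02649023 /cm^2
For a bare sphere: B_g = pi/R, so R_c = pi / sqrt(B_m^2)
R_c = pi / sqrt(0.02649023) = 19.302 cm

19.302


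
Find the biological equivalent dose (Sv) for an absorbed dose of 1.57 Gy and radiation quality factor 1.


H = D * Q
H = 1.57 * 1
H = 1.5700 Sv

1.5700


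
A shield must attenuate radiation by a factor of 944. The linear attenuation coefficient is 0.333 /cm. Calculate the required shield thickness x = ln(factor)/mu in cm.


x = ln(factor) / mu
x = ln(944) / 0.333
x = 20.571 cm

20.571


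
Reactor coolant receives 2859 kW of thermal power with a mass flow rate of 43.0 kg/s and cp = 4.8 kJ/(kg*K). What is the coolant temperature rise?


dT = Q / (m_dot * cp)
dT = 2859 / (43.0 * 4.8)
dT = 13.852 C

13.852


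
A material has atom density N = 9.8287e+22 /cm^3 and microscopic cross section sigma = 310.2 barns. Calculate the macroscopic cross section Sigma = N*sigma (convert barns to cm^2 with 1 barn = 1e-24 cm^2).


Sigma = N * sigma_barns * 1e-24
Sigma = 9.8287e+22 * 310.2 * 1e-24
Sigma = 30.489 /cm

30.489


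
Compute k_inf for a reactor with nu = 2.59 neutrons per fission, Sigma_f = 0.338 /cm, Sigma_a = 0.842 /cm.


k_inf = nu * Sigma_f / Sigma_a
k_inf = 2.59 * 0.338 / 0.842
k_inf = 1.0397

1.0397


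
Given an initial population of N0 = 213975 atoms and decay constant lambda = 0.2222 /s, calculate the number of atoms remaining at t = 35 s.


N = N0 * exp(-lambda * t)
N = 213975 * exp(-0.2222 * 35)
N = 89.713

89.713


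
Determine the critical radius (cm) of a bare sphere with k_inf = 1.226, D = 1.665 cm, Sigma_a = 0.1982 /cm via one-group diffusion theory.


L^2 = D / Sigma_a = 1.665 / 0.1982 = 8.400605 cm^2
B_m^2 = (k_inf - 1) / L^2 = (1.226 - 1) / 8.400605 = 0.02690282 /cm^2
For a bare sphere: B_g = pi/R, so R_c = pi / sqrt(B_m^2)
R_c = pi / sqrt(0.02690282) = 19.154 cm

19.154


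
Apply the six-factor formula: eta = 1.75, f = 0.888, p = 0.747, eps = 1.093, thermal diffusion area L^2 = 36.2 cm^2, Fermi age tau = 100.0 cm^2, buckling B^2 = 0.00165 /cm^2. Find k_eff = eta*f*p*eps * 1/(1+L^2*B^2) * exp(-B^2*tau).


k_inf = eta*f*p*eps = 1.75*0.888*0.747*1.093 = 1.268796
P_TNL = 1/(1 + L^2*B^2) = 1/(1 + 36.2*0.00165) = 0.9436366
P_FNL = exp(-B^2*tau) = exp(-0.00165*100.0) = 0.8478937
k_eff = k_inf * P_TNL * P_FNL = 1.268796 * 0.9436366 * 0.8478937
k_eff = 1.0152

1.0152


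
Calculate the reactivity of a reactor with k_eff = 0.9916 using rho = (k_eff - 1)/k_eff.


rho = (k_eff - 1) / k_eff
rho = (0.9916 - 1) / 0.9916
rho = -0.0084712

-0.0084712


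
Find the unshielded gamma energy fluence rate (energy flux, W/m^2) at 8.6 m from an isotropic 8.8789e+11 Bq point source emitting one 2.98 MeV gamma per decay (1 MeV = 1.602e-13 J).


psi = A * E * 1.602e-13 / (4*pi*r^2)
psi = 8.8789e+11 * 2.98 * 1.602e-13 / (4*pi*8.6^2)
psi = 4.5607e-04 W/m^2

4.5607e-04


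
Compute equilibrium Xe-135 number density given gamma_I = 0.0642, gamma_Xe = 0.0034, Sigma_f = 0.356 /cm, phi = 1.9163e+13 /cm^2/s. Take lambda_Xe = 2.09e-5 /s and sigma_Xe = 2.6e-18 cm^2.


Xe_eq = (gamma_I + gamma_Xe) * Sigma_f * phi / (lambda_Xe + sigma_Xe * phi)
Numerator = (0.0642 + 0.0034) * 0.356 * 1.9163e+13 = 4.611691e+11
Denominator = 2.09e-5 + 2.6e-18 * 1.9163e+13 = 7.072380e-05
Xe_eq = 4.611691e+11 / 7.072380e-05 = 6.5207e+15 /cm^3

6.5207e+15


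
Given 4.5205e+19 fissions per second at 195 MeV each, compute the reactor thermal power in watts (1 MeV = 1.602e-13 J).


P = fission_rate * E_MeV * 1.602e-13
P = 4.5205e+19 * 195 * 1.602e-13
P = 1.4122e+09 W

1.4122e+09


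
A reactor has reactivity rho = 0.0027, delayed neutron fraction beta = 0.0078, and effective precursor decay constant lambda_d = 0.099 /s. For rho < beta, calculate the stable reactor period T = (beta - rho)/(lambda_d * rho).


T = (beta - rho) / (lambda_d * rho)
T = (0.0078 - 0.0027) / (0.099 * 0.0027)
T = 19.080 s

19.080


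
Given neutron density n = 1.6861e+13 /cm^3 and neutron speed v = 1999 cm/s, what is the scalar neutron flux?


phi = n * v
phi = 1.6861e+13 * 1999
phi = 3.3705e+16 /cm^2/s

3.3705e+16


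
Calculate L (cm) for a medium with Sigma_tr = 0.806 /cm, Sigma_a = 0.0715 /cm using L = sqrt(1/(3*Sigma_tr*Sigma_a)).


D = 1 / (3 * Sigma_tr) = 1 / (3 * 0.806) = 0.4135649 cm
L = sqrt(D / Sigma_a)
L = sqrt(0.4135649 / 0.0715)
L = 2.4050 cm

2.4050


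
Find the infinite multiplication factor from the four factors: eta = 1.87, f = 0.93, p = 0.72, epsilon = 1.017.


k_inf = eta * f * p * epsilon
k_inf = 1.87 * 0.93 * 0.72 * 1.017
k_inf = 1.2734

1.2734


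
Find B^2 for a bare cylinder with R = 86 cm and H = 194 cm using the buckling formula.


B^2 = (2.405/R)^2 + (pi/H)^2
B^2 = (2.405/86)^2 + (pi/194)^2
B^2 = 0.0010443 /cm^2

0.0010443


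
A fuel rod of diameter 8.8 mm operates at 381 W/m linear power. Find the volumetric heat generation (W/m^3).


r = D / 2 / 1000 = 8.8 / 2 / 1000 = 0.0044 m
q''' = q' / (pi * r^2)
q''' = 381 / (pi * 0.0044^2)
q''' = 6.2643e+06 W/m^3

6.2643e+06


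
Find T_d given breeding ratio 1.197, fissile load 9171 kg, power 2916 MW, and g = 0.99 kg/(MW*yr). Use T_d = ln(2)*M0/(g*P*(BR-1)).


Breeding gain G = BR - 1 = 1.197 - 1 = 0.197
Fissile production rate = g * P * G = 0.99 * 2916 * 0.197 = 568.70748 kg/yr
T_d = ln(2) * M0 / (g * P * G)
T_d = ln(2) * 9171 / 568.70748 = 11.178 yr

11.178


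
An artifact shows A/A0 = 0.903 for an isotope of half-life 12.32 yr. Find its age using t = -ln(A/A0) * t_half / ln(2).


lambda = ln(2) / t_half = ln(2) / 12.32 = 0.05626195 /yr
t = -ln(A/A0) / lambda
t = -ln(0.903) / 0.05626195
t = 1.8135 yr

1.8135


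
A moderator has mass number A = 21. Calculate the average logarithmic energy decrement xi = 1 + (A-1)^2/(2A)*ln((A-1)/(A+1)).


xi = 1 + (A-1)^2/(2A) * ln((A-1)/(A+1))
xi = 1 + (21-1)^2/(2*21) * ln((21-1)/(21 +1))
xi = 0.092284

0.092284


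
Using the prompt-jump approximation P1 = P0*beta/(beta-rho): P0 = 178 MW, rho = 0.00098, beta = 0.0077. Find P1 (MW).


P1/P0 = beta / (beta - rho)
P1/P0 = 0.0077 / (0.0077 - 0.00098) = 1.145833
P1 = 178 * 1.145833 = 203.96 MW

203.96


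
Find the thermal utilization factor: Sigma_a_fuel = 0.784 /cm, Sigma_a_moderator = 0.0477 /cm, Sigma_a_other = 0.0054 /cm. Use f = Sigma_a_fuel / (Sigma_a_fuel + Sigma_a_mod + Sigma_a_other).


f = Sigma_a_fuel / (Sigma_a_fuel + Sigma_a_mod + Sigma_a_other)
f = 0.784 / (0.784 + 0.0477 + 0.0054)
f = 0.93657

0.93657


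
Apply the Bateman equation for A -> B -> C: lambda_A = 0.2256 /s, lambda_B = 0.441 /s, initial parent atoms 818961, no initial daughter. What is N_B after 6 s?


N_B(t) = lambda_A * N_A0 / (lambda_B - lambda_A) * [exp(-lambda_A*t) - exp(-lambda_B*t)]
exp(-0.2256*6) = 0.2583087; exp(-0.441*6) = 0.07093438
N_B = 0.2256 * 818961 / (0.441 - 0.2256) * (0.2583087 - 0.07093438)
N_B = 160719

160719


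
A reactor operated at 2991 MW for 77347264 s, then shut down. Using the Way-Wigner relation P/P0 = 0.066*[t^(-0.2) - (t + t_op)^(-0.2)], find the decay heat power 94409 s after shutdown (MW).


P/P0 = 0.066 * [t^(-0.2) - (t + t_op)^(-0.2)]
P/P0 = 0.066 * [94409^(-0.2) - (94409 + 77347264)^(-0.2)]
P/P0 = 0.066 * [0.1011573 - 0.02643657] = 0.004931568
P = 2991 * 0.004931568 = 14.750 MW

14.750


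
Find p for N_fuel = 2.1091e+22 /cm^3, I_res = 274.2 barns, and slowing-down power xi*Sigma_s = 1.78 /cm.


p = exp(-N * I * 1e-24 / (xi*Sigma_s))
p = exp(-2.1091e+22 * 274.2 * 1e-24 / 1.78)
p = 0.038814

0.038814


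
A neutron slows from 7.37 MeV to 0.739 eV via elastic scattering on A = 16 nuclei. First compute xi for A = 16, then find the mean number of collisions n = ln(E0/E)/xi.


xi = 1 + (A-1)^2/(2A)*ln((A-1)/(A+1)) = 0.1199467 (for A = 16)
n = ln(E0/E) / xi
n = ln(7.37e6 / 0.739) / 0.1199467
n = ln(9.972936e+06) / 0.1199467 = 134.35

134.35


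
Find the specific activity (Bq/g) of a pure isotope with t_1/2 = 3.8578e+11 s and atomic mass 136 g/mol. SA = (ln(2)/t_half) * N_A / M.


lambda = ln(2) / t_half = ln(2) / 3.8578e+11 = 1.796742e-12 /s
SA = lambda * N_A / M
SA = 1.796742e-12 * 6.022e23 / 136
SA = 7.9559e+09 Bq/g

7.9559e+09


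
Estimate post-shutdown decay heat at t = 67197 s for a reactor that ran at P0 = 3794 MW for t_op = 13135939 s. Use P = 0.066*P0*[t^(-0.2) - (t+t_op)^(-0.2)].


P/P0 = 0.066 * [t^(-0.2) - (t + t_op)^(-0.2)]
P/P0 = 0.066 * [67197^(-0.2) - (67197 + 13135939)^(-0.2)]
P/P0 = 0.066 * [0.1082755 - 0.03765864] = 0.004660713
P = 3794 * 0.004660713 = 17.683 MW

17.683


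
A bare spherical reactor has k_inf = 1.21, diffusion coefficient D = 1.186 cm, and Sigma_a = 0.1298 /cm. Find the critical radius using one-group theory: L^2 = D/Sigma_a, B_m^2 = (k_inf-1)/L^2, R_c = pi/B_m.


L^2 = D / Sigma_a = 1.186 / 0.1298 = 9.137134 cm^2
B_m^2 = (k_inf - 1) / L^2 = (1.21 - 1) / 9.137134 = 0.02298314 /cm^2
For a bare sphere: B_g = pi/R, so R_c = pi / sqrt(B_m^2)
R_c = pi / sqrt(0.02298314) = 20.723 cm

20.723


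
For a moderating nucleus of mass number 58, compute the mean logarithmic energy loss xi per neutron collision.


xi = 1 + (A-1)^2/(2A) * ln((A-1)/(A+1))
xi = 1 + (58-1)^2/(2*58) * ln((58-1)/(58 +1))
xi = 0.034090

0.034090


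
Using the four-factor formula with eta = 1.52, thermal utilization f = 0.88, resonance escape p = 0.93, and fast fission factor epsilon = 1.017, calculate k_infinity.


k_inf = eta * f * p * epsilon
k_inf = 1.52 * 0.88 * 0.93 * 1.017
k_inf = 1.2651

1.2651


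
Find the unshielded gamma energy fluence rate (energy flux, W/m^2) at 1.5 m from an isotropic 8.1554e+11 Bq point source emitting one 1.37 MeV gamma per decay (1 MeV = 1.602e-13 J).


psi = A * E * 1.602e-13 / (4*pi*r^2)
psi = 8.1554e+11 * 1.37 * 1.602e-13 / (4*pi*1.5^2)
psi = 0.0063305 W/m^2

0.0063305


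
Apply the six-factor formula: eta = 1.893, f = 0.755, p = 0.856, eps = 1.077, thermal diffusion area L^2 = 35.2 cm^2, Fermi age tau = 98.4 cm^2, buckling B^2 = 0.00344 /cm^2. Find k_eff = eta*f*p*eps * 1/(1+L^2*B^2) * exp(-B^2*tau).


k_inf = eta*f*p*eps = 1.893*0.755*0.856*1.077 = 1.317610
P_TNL = 1/(1 + L^2*B^2) = 1/(1 + 35.2*0.00344) = 0.8919906
P_FNL = exp(-B^2*tau) = exp(-0.00344*98.4) = 0.7128416
k_eff = k_inf * P_TNL * P_FNL = 1.317610 * 0.8919906 * 0.7128416
k_eff = 0.83780

0.83780


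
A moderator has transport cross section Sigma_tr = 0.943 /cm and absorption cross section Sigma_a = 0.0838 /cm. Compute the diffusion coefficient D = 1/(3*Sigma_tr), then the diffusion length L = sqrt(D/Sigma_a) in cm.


D = 1 / (3 * Sigma_tr) = 1 / (3 * 0.943) = 0.3534818 cm
L = sqrt(D / Sigma_a)
L = sqrt(0.3534818 / 0.0838)
L = 2.0538 cm

2.0538


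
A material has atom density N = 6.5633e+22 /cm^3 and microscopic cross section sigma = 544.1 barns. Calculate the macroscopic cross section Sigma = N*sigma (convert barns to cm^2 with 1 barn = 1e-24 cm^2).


Sigma = N * sigma_barns * 1e-24
Sigma = 6.5633e+22 * 544.1 * 1e-24
Sigma = 35.711 /cm

35.711


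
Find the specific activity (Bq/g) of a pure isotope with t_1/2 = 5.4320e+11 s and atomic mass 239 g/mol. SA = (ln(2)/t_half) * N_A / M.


lambda = ln(2) / t_half = ln(2) / 5.4320e+11 = 1.276044e-12 /s
SA = lambda * N_A / M
SA = 1.276044e-12 * 6.022e23 / 239
SA = 3.2152e+09 Bq/g

3.2152e+09


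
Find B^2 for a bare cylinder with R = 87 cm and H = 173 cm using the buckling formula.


B^2 = (2.405/R)^2 + (pi/H)^2
B^2 = (2.405/87)^2 + (pi/173)^2
B^2 = 0.0010939 /cm^2

0.0010939


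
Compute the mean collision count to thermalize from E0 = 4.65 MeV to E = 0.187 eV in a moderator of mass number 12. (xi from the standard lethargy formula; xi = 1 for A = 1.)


xi = 1 + (A-1)^2/(2A)*ln((A-1)/(A+1)) = 0.1577690 (for A = 12)
n = ln(E0/E) / xi
n = ln(4.65e6 / 0.187) / 0.1577690
n = ln(2.486631e+07) / 0.1577690 = 107.94

107.94


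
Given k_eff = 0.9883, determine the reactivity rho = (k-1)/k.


rho = (k_eff - 1) / k_eff
rho = (0.9883 - 1) / 0.9883
rho = -0.011839

-0.011839


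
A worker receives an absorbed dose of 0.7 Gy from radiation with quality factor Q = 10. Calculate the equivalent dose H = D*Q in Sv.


H = D * Q
H = 0.7 * 10
H = 7.0000 Sv

7.0000


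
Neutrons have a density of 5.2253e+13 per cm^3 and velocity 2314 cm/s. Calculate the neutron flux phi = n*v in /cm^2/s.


phi = n * v
phi = 5.2253e+13 * 2314
phi = 1.2091e+17 /cm^2/s

1.2091e+17


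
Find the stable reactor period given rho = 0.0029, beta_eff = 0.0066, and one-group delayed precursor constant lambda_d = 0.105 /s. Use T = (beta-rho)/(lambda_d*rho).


T = (beta - rho) / (lambda_d * rho)
T = (0.0066 - 0.0029) / (0.105 * 0.0029)
T = 12.151 s

12.151


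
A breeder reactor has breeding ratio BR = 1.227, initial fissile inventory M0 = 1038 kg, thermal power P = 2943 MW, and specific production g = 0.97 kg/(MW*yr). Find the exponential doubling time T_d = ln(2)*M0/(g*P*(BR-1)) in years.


Breeding gain G = BR - 1 = 1.227 - 1 = 0.227
Fissile production rate = g * P * G = 0.97 * 2943 * 0.227 = 648.01917 kg/yr
T_d = ln(2) * M0 / (g * P * G)
T_d = ln(2) * 1038 / 648.01917 = 1.1103 yr

1.1103


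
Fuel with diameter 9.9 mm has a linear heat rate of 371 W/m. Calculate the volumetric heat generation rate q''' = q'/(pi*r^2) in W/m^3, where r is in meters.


r = D / 2 / 1000 = 9.9 / 2 / 1000 = 0.00495 m
q''' = q' / (pi * r^2)
q''' = 371 / (pi * 0.00495^2)
q''' = 4.8196e+06 W/m^3

4.8196e+06


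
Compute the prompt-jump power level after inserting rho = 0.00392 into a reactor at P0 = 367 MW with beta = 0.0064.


P1/P0 = beta / (beta - rho)
P1/P0 = 0.0064 / (0.0064 - 0.00392) = 2.580645
P1 = 367 * 2.580645 = 947.10 MW

947.10


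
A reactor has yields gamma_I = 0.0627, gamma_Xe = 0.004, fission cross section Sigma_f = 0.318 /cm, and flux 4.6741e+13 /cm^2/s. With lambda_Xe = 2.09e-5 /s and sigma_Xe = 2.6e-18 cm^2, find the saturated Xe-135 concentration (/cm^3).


Xe_eq = (gamma_I + gamma_Xe) * Sigma_f * phi / (lambda_Xe + sigma_Xe * phi)
Numerator = (0.0627 + 0.004) * 0.318 * 4.6741e+13 = 9.914047e+11
Denominator = 2.09e-5 + 2.6e-18 * 4.6741e+13 = 1.424266e-04
Xe_eq = 9.914047e+11 / 1.424266e-04 = 6.9608e+15 /cm^3

6.9608e+15


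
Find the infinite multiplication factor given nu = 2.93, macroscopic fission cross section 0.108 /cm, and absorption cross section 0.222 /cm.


k_inf = nu * Sigma_f / Sigma_a
k_inf = 2.93 * 0.108 / 0.222
k_inf = 1.4254

1.4254


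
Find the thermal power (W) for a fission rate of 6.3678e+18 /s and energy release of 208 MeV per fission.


P = fission_rate * E_MeV * 1.602e-13
P = 6.3678e+18 * 208 * 1.602e-13
P = 2.1219e+08 W

2.1219e+08


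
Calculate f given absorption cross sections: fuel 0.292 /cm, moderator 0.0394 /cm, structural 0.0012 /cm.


f = Sigma_a_fuel / (Sigma_a_fuel + Sigma_a_mod + Sigma_a_other)
f = 0.292 / (0.292 + 0.0394 + 0.0012)
f = 0.87793

0.87793


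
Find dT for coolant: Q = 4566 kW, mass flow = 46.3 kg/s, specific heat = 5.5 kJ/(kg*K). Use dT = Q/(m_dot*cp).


dT = Q / (m_dot * cp)
dT = 4566 / (46.3 * 5.5)
dT = 17.930 C

17.930


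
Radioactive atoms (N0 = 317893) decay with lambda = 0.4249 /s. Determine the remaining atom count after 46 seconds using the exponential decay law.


N = N0 * exp(-lambda * t)
N = 317893 * exp(-0.4249 * 46)
N = 0.0010323

0.0010323


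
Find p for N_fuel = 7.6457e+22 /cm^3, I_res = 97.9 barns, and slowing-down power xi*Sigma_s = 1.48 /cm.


p = exp(-N * I * 1e-24 / (xi*Sigma_s))
p = exp(-7.6457e+22 * 97.9 * 1e-24 / 1.48)
p = 0.0063613

0.0063613


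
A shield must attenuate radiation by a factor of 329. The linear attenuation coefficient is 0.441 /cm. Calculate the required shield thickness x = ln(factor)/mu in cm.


x = ln(factor) / mu
x = ln(329) / 0.441
x = 13.143 cm

13.143


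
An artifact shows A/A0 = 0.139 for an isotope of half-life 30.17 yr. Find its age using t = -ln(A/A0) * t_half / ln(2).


lambda = ln(2) / t_half = ln(2) / 30.17 = 0.02297472 /yr
t = -ln(A/A0) / lambda
t = -ln(0.139) / 0.02297472
t = 85.889 yr

85.889


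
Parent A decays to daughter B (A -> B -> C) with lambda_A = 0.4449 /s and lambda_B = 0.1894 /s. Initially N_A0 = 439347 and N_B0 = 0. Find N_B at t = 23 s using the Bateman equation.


N_B(t) = lambda_A * N_A0 / (lambda_B - lambda_A) * [exp(-lambda_A*t) - exp(-lambda_B*t)]
exp(-0.4449*23) = 3.597451e-05; exp(-0.1894*23) = 0.01282704
N_B = 0.4449 * 439347 / (0.1894 - 0.4449) * (3.597451e-05 - 0.01282704)
N_B = 9785.6

9785.6


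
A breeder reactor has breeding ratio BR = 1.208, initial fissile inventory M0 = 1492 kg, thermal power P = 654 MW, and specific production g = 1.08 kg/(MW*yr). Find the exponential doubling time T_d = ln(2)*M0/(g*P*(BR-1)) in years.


Breeding gain G = BR - 1 = 1.208 - 1 = 0.208
Fissile production rate = g * P * G = 1.08 * 654 * 0.208 = 146.91456 kg/yr
T_d = ln(2) * M0 / (g * P * G)
T_d = ln(2) * 1492 / 146.91456 = 7.0393 yr

7.0393


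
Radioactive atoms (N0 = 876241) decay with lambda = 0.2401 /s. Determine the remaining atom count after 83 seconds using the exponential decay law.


N = N0 * exp(-lambda * t)
N = 876241 * exp(-0.2401 * 83)
N = 0.0019403

0.0019403


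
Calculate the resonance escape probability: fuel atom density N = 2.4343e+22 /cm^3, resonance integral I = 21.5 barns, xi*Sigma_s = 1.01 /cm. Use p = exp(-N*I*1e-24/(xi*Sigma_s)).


p = exp(-N * I * 1e-24 / (xi*Sigma_s))
p = exp(-2.4343e+22 * 21.5 * 1e-24 / 1.01)
p = 0.59560

0.59560


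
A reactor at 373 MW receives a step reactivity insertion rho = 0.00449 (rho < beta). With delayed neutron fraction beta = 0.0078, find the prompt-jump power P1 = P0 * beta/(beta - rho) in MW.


P1/P0 = beta / (beta - rho)
P1/P0 = 0.0078 / (0.0078 - 0.00449) = 2.356495
P1 = 373 * 2.356495 = 878.97 MW

878.97


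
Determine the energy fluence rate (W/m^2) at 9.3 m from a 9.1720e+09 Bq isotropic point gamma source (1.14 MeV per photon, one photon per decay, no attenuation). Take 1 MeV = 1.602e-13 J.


psi = A * E * 1.602e-13 / (4*pi*r^2)
psi = 9.1720e+09 * 1.14 * 1.602e-13 / (4*pi*9.3^2)
psi = 1.5412e-06 W/m^2

1.5412e-06


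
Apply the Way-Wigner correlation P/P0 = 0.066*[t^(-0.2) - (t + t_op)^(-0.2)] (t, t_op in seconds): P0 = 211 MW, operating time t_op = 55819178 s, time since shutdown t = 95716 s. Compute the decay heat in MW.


P/P0 = 0.066 * [t^(-0.2) - (t + t_op)^(-0.2)]
P/P0 = 0.066 * [95716^(-0.2) - (95716 + 55819178)^(-0.2)]
P/P0 = 0.066 * [0.1008795 - 0.02821594] = 0.004795795
P = 211 * 0.004795795 = 1.0119 MW

1.0119


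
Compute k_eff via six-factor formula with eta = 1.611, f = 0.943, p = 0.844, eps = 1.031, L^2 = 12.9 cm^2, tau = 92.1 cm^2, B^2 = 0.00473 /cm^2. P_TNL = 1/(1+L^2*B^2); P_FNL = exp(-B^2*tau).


k_inf = eta*f*p*eps = 1.611*0.943*0.844*1.031 = 1.321930
P_TNL = 1/(1 + L^2*B^2) = 1/(1 + 12.9*0.00473) = 0.9424920
P_FNL = exp(-B^2*tau) = exp(-0.00473*92.1) = 0.6468551
k_eff = k_inf * P_TNL * P_FNL = 1.321930 * 0.9424920 * 0.6468551
k_eff = 0.80592

0.80592


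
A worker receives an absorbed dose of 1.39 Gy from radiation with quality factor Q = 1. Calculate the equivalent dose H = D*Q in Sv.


H = D * Q
H = 1.39 * 1
H = 1.3900 Sv

1.3900


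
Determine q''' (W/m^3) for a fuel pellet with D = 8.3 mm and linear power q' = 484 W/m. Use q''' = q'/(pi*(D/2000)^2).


r = D / 2 / 1000 = 8.3 / 2 / 1000 = 0.00415 m
q''' = q' / (pi * r^2)
q''' = 484 / (pi * 0.00415^2)
q''' = 8.9454e+06 W/m^3

8.9454e+06


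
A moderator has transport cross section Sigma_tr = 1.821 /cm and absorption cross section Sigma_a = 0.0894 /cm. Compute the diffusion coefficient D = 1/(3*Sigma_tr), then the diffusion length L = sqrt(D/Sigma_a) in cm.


D = 1 / (3 * Sigma_tr) = 1 / (3 * 1.821) = 0.1830496 cm
L = sqrt(D / Sigma_a)
L = sqrt(0.1830496 / 0.0894)
L = 1.4309 cm

1.4309


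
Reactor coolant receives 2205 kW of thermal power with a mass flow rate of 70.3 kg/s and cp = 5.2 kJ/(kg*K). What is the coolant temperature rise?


dT = Q / (m_dot * cp)
dT = 2205 / (70.3 * 5.2)
dT = 6.0318 C

6.0318


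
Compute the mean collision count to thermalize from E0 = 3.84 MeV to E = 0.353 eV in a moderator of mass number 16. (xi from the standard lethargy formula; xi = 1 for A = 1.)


xi = 1 + (A-1)^2/(2A)*ln((A-1)/(A+1)) = 0.1199467 (for A = 16)
n = ln(E0/E) / xi
n = ln(3.84e6 / 0.353) / 0.1199467
n = ln(1.087819e+07) / 0.1199467 = 135.08

135.08


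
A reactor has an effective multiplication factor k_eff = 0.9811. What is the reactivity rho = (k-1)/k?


rho = (k_eff - 1) / k_eff
rho = (0.9811 - 1) / 0.9811
rho = -0.019264

-0.019264


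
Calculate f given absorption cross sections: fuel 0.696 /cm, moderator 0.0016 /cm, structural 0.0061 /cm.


f = Sigma_a_fuel / (Sigma_a_fuel + Sigma_a_mod + Sigma_a_other)
f = 0.696 / (0.696 + 0.0016 + 0.0061)
f = 0.98906

0.98906


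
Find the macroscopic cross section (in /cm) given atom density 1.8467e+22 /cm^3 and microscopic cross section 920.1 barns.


Sigma = N * sigma_barns * 1e-24
Sigma = 1.8467e+22 * 920.1 * 1e-24
Sigma = 16.991 /cm

16.991


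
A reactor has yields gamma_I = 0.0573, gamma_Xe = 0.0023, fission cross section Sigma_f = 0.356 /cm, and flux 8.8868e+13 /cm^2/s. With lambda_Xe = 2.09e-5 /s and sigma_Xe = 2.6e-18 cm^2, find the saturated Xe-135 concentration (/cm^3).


Xe_eq = (gamma_I + gamma_Xe) * Sigma_f * phi / (lambda_Xe + sigma_Xe * phi)
Numerator = (0.0573 + 0.0023) * 0.356 * 8.8868e+13 = 1.885566e+12
Denominator = 2.09e-5 + 2.6e-18 * 8.8868e+13 = 2.519568e-04
Xe_eq = 1.885566e+12 / 2.519568e-04 = 7.4837e+15 /cm^3

7.4837e+15


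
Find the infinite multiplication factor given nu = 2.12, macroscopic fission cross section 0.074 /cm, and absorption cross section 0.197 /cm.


k_inf = nu * Sigma_f / Sigma_a
k_inf = 2.12 * 0.074 / 0.197
k_inf = 0.79635

0.79635


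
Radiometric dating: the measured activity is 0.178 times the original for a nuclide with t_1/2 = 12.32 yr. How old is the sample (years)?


lambda = ln(2) / t_half = ln(2) / 12.32 = 0.05626195 /yr
t = -ln(A/A0) / lambda
t = -ln(0.178) / 0.05626195
t = 30.677 yr

30.677


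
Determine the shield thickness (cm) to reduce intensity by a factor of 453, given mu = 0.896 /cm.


x = ln(factor) / mu
x = ln(453) / 0.896
x = 6.8258 cm

6.8258


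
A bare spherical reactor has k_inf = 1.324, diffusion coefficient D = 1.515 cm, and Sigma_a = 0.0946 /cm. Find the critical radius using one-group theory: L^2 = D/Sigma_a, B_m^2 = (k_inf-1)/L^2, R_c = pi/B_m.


L^2 = D / Sigma_a = 1.515 / 0.0946 = 16.01480 cm^2
B_m^2 = (k_inf - 1) / L^2 = (1.324 - 1) / 16.01480 = 0.02023129 /cm^2
For a bare sphere: B_g = pi/R, so R_c = pi / sqrt(B_m^2)
R_c = pi / sqrt(0.02023129) = 22.087 cm

22.087


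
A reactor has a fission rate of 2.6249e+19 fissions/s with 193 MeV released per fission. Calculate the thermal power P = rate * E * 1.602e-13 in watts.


P = fission_rate * E_MeV * 1.602e-13
P = 2.6249e+19 * 193 * 1.602e-13
P = 8.1158e+08 W

8.1158e+08


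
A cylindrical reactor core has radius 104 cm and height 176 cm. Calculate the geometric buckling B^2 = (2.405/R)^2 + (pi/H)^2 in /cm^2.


B^2 = (2.405/R)^2 + (pi/H)^2
B^2 = (2.405/104)^2 + (pi/176)^2
B^2 = 8.5339e-04 /cm^2

8.5339e-04


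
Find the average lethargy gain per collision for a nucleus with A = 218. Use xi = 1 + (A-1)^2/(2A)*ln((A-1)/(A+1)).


xi = 1 + (A-1)^2/(2A) * ln((A-1)/(A+1))
xi = 1 + (218-1)^2/(2*218) * ln((218-1)/(218 +1))
xi = 0.0091463

0.0091463


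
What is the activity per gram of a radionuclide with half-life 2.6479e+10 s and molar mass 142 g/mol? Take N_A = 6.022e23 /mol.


lambda = ln(2) / t_half = ln(2) / 2.6479e+10 = 2.617724e-11 /s
SA = lambda * N_A / M
SA = 2.617724e-11 * 6.022e23 / 142
SA = 1.1101e+11 Bq/g

1.1101e+11


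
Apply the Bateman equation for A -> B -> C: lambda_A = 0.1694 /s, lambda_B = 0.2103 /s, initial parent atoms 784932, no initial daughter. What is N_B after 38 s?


N_B(t) = lambda_A * N_A0 / (lambda_B - lambda_A) * [exp(-lambda_A*t) - exp(-lambda_B*t)]
exp(-0.1694*38) = 0.001600883; exp(-0.2103*38) = 3.383600e-04
N_B = 0.1694 * 784932 / (0.2103 - 0.1694) * (0.001600883 - 3.383600e-04)
N_B = 4104.5

4104.5
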